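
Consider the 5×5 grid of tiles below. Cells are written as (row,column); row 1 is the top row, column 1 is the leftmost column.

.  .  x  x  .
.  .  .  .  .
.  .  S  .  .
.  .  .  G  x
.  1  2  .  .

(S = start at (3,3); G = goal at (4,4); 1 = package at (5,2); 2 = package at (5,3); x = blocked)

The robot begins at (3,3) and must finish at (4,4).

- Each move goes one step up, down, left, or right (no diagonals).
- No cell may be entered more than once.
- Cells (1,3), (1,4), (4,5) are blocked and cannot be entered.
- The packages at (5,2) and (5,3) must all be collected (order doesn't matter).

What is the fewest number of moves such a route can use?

6

Any route passes through (5,2) and (5,3) in some order between (3,3) and (4,4). Summing Manhattan distances along each leg and taking the cheapest ordering ((3,3) → (5,2) → (5,3) → (4,4)) gives a lower bound of 3 + 1 + 2 = 6 moves.
A route of 6 moves achieves this: (3,3) → (4,3) → (4,2) → (5,2) → (5,3) → (5,4) → (4,4).
Since 6 matches the lower bound, it is optimal.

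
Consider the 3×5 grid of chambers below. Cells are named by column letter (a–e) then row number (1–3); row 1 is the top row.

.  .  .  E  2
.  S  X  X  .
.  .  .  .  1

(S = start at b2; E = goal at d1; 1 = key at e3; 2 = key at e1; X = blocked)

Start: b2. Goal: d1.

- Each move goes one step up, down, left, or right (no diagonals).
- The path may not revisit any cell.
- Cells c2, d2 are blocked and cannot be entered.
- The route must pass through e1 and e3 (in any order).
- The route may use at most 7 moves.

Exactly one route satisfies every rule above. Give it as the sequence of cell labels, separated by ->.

b2 -> b3 -> c3 -> d3 -> e3 -> e2 -> e1 -> d1

The 7-move cap with required stops at e1, e3 leaves no slack for detours.
Route from b2: down to b3, 3× right (reaching e3), 2× up (reaching e1), left to d1 — 7 moves in all.
Check: all required cells visited; 7 ≤ 7 moves.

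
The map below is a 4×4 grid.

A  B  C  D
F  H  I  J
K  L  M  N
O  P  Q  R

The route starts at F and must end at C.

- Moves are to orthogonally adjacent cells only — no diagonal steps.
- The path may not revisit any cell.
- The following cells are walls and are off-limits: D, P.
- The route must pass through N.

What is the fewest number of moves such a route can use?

Any route passes through N somewhere between F and C. Summing Manhattan distances along the two legs (F → N → C) gives a lower bound of 4 + 3 = 7 moves.
A route of 7 moves achieves this: F → K → L → M → N → J → I → C.
Since 7 matches the lower bound, it is optimal.

7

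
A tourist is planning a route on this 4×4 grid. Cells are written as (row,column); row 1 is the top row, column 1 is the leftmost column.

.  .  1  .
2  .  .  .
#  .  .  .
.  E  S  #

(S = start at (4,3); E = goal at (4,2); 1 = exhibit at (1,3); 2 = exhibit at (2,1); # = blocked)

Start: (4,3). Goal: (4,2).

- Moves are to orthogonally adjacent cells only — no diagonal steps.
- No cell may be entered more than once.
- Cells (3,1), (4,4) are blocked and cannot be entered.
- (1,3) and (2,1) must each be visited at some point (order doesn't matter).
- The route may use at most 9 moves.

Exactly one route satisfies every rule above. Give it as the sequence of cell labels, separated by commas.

Any route must reach (1,3) and (2,1) and still end at (4,2) within 9 moves, so the order of the required stops is forced.
Route from (4,3): 3× up (reaching (1,3)), 2× left (reaching (1,1)), down to (2,1), right to (2,2), 2× down (reaching (4,2)) — 9 moves in all.
Check: all required cells visited; 9 ≤ 9 moves.

(4,3), (3,3), (2,3), (1,3), (1,2), (1,1), (2,1), (2,2), (3,2), (4,2)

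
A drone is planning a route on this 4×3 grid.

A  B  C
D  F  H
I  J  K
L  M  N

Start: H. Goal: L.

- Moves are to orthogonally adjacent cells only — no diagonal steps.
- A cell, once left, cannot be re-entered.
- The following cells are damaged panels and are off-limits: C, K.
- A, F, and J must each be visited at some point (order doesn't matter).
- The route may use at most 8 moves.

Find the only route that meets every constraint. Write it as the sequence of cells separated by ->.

Any route must reach A, F, and J and still end at L within 8 moves, so the order of the required stops is forced.
Route from H: left to F, up to B, left to A, 2× down (reaching I), right to J, down to M, left to L — 8 moves in all.
Check: all required cells visited; 8 ≤ 8 moves.

H -> F -> B -> A -> D -> I -> J -> M -> L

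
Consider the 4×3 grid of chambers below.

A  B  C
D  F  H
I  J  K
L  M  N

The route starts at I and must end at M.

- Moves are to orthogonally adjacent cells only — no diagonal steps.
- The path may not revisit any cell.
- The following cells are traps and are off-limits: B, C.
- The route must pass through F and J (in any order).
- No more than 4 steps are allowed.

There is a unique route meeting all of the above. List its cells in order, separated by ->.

I -> D -> F -> J -> M

Any route must reach F and J and still end at M within 4 moves, so the order of the required stops is forced.
Route from I: up to D, right to F, 2× down (reaching M) — 4 moves in all.
Check: all required cells visited; 4 ≤ 4 moves.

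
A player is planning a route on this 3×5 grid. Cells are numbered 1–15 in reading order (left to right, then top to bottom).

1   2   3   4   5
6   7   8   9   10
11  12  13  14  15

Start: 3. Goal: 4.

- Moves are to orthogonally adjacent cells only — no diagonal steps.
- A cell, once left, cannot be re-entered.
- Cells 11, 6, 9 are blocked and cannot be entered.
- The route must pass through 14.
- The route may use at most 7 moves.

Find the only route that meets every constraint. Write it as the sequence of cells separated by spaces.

3 8 13 14 15 10 5 4

The 7-move cap with required stops at 14 leaves no slack for detours.
Route from 3: 2× down (reaching 13), 2× right (reaching 15), 2× up (reaching 5), left to 4 — 7 moves in all.
Check: all required cells visited; 7 ≤ 7 moves.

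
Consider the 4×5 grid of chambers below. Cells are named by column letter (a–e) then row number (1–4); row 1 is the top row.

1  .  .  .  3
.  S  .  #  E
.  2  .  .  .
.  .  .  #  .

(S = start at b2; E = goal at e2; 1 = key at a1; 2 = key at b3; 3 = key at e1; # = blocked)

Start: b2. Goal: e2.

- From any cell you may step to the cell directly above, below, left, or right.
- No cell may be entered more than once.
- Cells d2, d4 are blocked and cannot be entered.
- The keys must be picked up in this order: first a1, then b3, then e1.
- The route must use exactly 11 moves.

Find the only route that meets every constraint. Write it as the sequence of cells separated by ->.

b2 -> b1 -> a1 -> a2 -> a3 -> b3 -> c3 -> c2 -> c1 -> d1 -> e1 -> e2

The waypoints must appear in the order a1, b3, e1, with no cell reused.
Route from b2: up 1 to b1, left 1 to a1, down 2 to a3, right 2 to c3, up 2 to c1, right 2 to e1, down 1 to e2 — 11 moves in all.
Check: order respected (1 at step 2, 2 at step 5, 3 at step 10); 11 moves as required.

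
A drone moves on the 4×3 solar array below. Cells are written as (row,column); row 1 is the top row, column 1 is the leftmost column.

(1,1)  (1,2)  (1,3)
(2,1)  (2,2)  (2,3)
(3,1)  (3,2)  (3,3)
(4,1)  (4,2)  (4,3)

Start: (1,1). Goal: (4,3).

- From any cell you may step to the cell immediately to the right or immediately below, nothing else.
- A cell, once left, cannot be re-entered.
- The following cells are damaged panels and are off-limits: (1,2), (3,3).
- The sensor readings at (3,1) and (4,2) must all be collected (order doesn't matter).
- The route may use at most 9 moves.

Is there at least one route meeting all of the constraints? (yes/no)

One route that works: (1,1) → (2,1) → (3,1) → (4,1) → (4,2) → (4,3).

yes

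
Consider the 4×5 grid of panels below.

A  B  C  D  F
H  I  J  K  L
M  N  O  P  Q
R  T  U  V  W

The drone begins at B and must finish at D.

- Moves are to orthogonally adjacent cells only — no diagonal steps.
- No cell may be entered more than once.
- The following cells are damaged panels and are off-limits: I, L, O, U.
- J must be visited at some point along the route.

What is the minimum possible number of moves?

Any route passes through J somewhere between B and D. Summing Manhattan distances along the two legs (B → J → D) gives a lower bound of 2 + 2 = 4 moves.
A route of 4 moves achieves this: B → C → J → K → D.
Since 4 matches the lower bound, it is optimal.

4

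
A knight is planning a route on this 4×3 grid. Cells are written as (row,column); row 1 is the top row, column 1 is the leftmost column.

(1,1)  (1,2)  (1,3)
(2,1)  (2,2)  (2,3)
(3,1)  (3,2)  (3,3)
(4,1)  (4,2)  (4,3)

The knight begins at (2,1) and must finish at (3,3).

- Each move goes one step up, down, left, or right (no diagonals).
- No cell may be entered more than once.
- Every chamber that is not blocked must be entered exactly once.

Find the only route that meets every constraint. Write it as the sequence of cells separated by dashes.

Need to visit all 12 open cells exactly once, starting at (2,1) and ending at (3,3).
Cell (1,1) has only two open neighbours ((2,1) and (1,2)), so the path must pass straight through it: one of those is the cell it's entered from and the other is where it exits.
Route from (2,1): up to (1,1), 2× right (reaching (1,3)), down to (2,3), left to (2,2), down to (3,2), left to (3,1), down to (4,1), 2× right (reaching (4,3)), up to (3,3) — 11 moves in all.
Check: all 12 open cells covered.

(2,1) - (1,1) - (1,2) - (1,3) - (2,3) - (2,2) - (3,2) - (3,1) - (4,1) - (4,2) - (4,3) - (3,3)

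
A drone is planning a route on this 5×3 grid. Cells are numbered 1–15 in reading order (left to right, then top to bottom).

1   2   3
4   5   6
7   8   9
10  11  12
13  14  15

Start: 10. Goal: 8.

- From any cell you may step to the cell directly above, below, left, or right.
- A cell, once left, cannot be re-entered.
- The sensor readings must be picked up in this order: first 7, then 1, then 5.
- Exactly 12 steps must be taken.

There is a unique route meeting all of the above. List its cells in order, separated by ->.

The waypoints must appear in the order 7, 1, 5, with no cell reused.
Route from 10: up 3 to 1, right 1 to 2, down 1 to 5, right 1 to 6, down 3 to 15, left 1 to 14, up 2 to 8 — 12 moves in all.
Check: order respected (7 at step 1, 1 at step 3, 5 at step 5); 12 moves as required.

10 -> 7 -> 4 -> 1 -> 2 -> 5 -> 6 -> 9 -> 12 -> 15 -> 14 -> 11 -> 8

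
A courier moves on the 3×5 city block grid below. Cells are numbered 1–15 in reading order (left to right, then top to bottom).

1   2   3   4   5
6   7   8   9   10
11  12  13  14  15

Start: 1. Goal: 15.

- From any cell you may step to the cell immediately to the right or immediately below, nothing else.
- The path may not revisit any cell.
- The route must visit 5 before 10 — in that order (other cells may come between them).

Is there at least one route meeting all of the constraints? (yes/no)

One route that works: 1 → 2 → 3 → 4 → 5 → 10 → 15.

yes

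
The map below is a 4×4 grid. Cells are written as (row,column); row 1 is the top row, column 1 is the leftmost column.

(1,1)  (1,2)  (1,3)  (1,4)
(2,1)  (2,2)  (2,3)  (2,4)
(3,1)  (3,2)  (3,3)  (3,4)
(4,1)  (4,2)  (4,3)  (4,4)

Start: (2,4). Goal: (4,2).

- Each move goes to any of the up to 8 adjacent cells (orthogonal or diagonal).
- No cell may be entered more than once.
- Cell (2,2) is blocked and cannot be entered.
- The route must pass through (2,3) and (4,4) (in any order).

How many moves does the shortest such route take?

5

Any route passes through (2,3) and (4,4) in some order between (2,4) and (4,2). Summing Chebyshev distances along each leg and taking the cheapest ordering ((2,4) → (2,3) → (4,4) → (4,2)) gives a lower bound of 1 + 2 + 2 = 5 moves.
A route of 5 moves achieves this: (2,4) → (2,3) → (3,3) → (4,4) → (4,3) → (4,2).
Since 5 matches the lower bound, it is optimal.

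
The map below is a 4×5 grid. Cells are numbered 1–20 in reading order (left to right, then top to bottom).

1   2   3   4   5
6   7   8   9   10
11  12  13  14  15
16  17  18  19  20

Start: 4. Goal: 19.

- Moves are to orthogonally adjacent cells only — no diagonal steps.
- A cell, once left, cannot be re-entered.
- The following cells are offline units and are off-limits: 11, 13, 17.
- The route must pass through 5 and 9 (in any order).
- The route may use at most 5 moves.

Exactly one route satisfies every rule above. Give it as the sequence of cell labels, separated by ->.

The 5-move cap with required stops at 5, 9 leaves no slack for detours.
Route from 4: right to 5, down to 10, left to 9, 2× down (reaching 19) — 5 moves in all.
Check: all required cells visited; 5 ≤ 5 moves.

4 -> 5 -> 10 -> 9 -> 14 -> 19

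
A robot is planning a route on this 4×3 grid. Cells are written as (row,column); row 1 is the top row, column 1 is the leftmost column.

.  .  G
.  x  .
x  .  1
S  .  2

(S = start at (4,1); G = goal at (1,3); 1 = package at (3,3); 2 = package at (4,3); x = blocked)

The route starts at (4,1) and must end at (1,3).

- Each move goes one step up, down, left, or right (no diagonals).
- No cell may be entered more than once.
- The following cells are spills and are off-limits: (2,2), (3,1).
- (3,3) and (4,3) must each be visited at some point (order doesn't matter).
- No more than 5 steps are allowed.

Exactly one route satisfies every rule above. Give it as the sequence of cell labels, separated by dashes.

(4,1) - (4,2) - (4,3) - (3,3) - (2,3) - (1,3)

The budget equals the shortest possible length, so every move has to be on a shortest route through the required cells.
Route from (4,1): right 2 to (4,3), up 3 to (1,3) — 5 moves in all.
Check: all required cells visited; 5 ≤ 5 moves.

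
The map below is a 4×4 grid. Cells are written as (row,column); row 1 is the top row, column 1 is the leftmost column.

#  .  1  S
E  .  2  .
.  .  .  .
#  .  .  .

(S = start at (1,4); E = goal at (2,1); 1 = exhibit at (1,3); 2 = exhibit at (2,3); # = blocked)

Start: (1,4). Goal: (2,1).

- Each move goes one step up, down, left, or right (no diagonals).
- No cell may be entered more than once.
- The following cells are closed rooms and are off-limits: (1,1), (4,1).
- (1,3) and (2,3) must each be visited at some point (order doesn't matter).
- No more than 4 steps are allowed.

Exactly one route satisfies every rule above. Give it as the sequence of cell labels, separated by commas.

(1,4), (1,3), (2,3), (2,2), (2,1)

Any route must reach (1,3) and (2,3) and still end at (2,1) within 4 moves, so the order of the required stops is forced.
Route from (1,4): left 1 to (1,3), down 1 to (2,3), left 2 to (2,1) — 4 moves in all.
Check: all required cells visited; 4 ≤ 4 moves.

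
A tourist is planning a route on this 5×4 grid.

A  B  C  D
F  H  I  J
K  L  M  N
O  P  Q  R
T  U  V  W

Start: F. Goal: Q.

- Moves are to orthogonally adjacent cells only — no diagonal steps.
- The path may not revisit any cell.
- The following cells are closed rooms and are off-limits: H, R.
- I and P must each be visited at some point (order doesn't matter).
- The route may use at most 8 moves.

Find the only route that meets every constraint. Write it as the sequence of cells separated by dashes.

Any route must reach I and P and still end at Q within 8 moves, so the order of the required stops is forced.
Route from F: up to A, 2× right (reaching C), 2× down (reaching M), left to L, down to P, right to Q — 8 moves in all.
Check: all required cells visited; 8 ≤ 8 moves.

F - A - B - C - I - M - L - P - Q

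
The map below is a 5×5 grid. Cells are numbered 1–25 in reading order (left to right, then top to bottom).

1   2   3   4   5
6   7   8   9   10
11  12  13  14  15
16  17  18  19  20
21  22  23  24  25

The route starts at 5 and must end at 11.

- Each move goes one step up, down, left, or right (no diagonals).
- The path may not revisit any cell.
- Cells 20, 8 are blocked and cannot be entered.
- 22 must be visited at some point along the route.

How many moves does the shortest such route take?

Any route passes through 22 somewhere between 5 and 11. Summing Manhattan distances along the two legs (5 → 22 → 11) gives a lower bound of 7 + 3 = 10 moves.
A route of 10 moves achieves this: 5 → 10 → 15 → 14 → 19 → 24 → 23 → 22 → 17 → 12 → 11.
Since 10 matches the lower bound, it is optimal.

10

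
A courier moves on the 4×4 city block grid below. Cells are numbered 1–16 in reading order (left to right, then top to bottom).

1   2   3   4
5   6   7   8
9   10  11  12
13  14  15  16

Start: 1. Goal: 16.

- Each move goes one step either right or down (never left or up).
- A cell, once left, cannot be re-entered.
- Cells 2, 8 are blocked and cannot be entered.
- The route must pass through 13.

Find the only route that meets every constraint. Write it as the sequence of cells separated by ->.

1 -> 5 -> 9 -> 13 -> 14 -> 15 -> 16

Moves only go right or down, so the column and row indices never decrease.
Route from 1: 3× down (reaching 13), 3× right (reaching 16) — 6 moves in all.
Check: all required cells visited.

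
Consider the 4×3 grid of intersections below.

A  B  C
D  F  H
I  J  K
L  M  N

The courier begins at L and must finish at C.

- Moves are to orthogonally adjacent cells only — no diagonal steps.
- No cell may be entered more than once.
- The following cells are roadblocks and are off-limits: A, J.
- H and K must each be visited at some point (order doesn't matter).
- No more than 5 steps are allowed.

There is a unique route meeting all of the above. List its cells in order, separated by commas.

The budget equals the shortest possible length, so every move has to be on a shortest route through the required cells.
Route from L: right 2 to N, up 3 to C — 5 moves in all.
Check: all required cells visited; 5 ≤ 5 moves.

L, M, N, K, H, C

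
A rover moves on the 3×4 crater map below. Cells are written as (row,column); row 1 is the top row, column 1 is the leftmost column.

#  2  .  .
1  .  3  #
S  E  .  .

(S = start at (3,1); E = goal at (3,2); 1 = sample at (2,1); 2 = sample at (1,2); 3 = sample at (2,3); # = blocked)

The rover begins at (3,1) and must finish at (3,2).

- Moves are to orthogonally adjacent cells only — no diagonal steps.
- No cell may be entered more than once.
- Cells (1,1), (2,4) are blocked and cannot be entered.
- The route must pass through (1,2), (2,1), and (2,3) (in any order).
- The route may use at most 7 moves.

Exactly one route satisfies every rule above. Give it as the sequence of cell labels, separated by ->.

(3,1) -> (2,1) -> (2,2) -> (1,2) -> (1,3) -> (2,3) -> (3,3) -> (3,2)

Any route must reach (1,2), (2,1), and (2,3) and still end at (3,2) within 7 moves, so the order of the required stops is forced.
Route from (3,1): up to (2,1), right to (2,2), up to (1,2), right to (1,3), 2× down (reaching (3,3)), left to (3,2) — 7 moves in all.
Check: all required cells visited; 7 ≤ 7 moves.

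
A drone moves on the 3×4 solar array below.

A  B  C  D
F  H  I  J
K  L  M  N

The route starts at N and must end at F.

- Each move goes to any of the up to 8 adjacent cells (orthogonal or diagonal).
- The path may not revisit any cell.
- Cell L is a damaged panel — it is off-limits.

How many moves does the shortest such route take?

3

With diagonal moves allowed, the Chebyshev distance max(|Δrow|,|Δcol|) from N to F is 3, so at least 3 moves are needed.
A route of 3 moves achieves this: N → I → B → F.
Since 3 matches the lower bound, it is optimal.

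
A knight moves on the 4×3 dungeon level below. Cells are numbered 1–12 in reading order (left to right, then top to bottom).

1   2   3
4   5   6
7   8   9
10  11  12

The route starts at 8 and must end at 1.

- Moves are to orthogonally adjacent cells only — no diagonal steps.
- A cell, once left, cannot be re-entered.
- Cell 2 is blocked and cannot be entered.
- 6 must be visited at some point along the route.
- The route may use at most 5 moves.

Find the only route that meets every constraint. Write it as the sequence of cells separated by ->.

8 -> 9 -> 6 -> 5 -> 4 -> 1

Any route must reach 6 and still end at 1 within 5 moves, so the order of the required stops is forced.
Route from 8: right to 9, up to 6, 2× left (reaching 4), up to 1 — 5 moves in all.
Check: all required cells visited; 5 ≤ 5 moves.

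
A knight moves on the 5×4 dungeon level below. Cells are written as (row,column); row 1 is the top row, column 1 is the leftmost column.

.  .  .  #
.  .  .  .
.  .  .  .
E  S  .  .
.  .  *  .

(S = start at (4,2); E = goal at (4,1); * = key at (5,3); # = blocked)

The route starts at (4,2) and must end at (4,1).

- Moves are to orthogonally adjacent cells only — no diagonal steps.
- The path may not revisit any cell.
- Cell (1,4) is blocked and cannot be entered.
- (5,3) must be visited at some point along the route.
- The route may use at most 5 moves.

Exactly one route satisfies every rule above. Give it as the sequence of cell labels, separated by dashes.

The 5-move cap with required stops at (5,3) leaves no slack for detours.
Route from (4,2): right 1 to (4,3), down 1 to (5,3), left 2 to (5,1), up 1 to (4,1) — 5 moves in all.
Check: all required cells visited; 5 ≤ 5 moves.

(4,2) - (4,3) - (5,3) - (5,2) - (5,1) - (4,1)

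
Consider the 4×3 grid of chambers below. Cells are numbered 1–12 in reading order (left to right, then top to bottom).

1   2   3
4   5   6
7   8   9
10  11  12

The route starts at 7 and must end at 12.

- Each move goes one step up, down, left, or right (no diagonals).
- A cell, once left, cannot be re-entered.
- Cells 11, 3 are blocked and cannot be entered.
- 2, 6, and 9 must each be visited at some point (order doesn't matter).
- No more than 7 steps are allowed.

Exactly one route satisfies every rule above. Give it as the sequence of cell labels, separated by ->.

7 -> 4 -> 1 -> 2 -> 5 -> 6 -> 9 -> 12

The 7-move cap with required stops at 2, 6, 9 leaves no slack for detours.
Route from 7: up 2 to 1, right 1 to 2, down 1 to 5, right 1 to 6, down 2 to 12 — 7 moves in all.
Check: all required cells visited; 7 ≤ 7 moves.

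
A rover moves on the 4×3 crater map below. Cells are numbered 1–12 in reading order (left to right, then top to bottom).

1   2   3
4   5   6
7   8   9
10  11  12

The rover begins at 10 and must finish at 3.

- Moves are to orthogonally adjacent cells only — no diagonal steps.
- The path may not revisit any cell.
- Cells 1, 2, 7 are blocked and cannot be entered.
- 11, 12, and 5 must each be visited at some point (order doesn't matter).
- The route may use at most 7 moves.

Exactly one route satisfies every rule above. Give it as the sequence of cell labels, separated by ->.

10 -> 11 -> 12 -> 9 -> 8 -> 5 -> 6 -> 3

The budget equals the shortest possible length, so every move has to be on a shortest route through the required cells.
Route from 10: 2× right (reaching 12), up to 9, left to 8, up to 5, right to 6, up to 3 — 7 moves in all.
Check: all required cells visited; 7 ≤ 7 moves.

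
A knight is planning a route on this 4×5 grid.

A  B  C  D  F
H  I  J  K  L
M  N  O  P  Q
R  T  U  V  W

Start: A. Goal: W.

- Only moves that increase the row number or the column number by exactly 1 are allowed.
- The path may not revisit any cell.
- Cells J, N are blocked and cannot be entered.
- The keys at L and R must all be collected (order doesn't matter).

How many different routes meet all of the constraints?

0

A right/down-only route from A to W makes exactly 3 down-moves and 4 right-moves in some order.
With no other constraints that would be C(7,3) = 35 routes.
R is below but to the left of L: going L → R would need a leftward move and R → L an upward move, so no right/down-only route can visit both required cells.
No route satisfies every constraint, so the count is 0.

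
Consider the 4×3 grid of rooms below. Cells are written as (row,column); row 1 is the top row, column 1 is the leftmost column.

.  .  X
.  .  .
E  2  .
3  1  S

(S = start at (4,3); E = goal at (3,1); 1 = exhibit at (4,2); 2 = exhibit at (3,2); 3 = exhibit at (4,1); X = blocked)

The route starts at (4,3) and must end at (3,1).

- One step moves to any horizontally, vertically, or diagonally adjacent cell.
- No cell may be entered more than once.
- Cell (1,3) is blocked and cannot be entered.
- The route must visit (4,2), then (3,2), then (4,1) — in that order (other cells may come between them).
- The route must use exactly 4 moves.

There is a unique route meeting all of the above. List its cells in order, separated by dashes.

(4,3) - (4,2) - (3,2) - (4,1) - (3,1)

The waypoints must appear in the order (4,2), (3,2), (4,1), with no cell reused.
Route from (4,3): left to (4,2), up to (3,2), down-left to (4,1), up to (3,1) — 4 moves in all.
Check: order respected (1 at step 1, 2 at step 2, 3 at step 3); 4 moves as required.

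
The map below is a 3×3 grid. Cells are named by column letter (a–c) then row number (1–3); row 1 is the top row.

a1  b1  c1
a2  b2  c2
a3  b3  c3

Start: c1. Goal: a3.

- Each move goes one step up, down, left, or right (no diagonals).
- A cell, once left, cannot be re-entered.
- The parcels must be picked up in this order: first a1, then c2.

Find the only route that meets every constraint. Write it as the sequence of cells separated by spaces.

The waypoints must appear in the order a1, c2, with no cell reused.
Route from c1: 2× left (reaching a1), down to a2, 2× right (reaching c2), down to c3, 2× left (reaching a3) — 8 moves in all.
Check: order respected (a1 at step 2, c2 at step 5).

c1 b1 a1 a2 b2 c2 c3 b3 a3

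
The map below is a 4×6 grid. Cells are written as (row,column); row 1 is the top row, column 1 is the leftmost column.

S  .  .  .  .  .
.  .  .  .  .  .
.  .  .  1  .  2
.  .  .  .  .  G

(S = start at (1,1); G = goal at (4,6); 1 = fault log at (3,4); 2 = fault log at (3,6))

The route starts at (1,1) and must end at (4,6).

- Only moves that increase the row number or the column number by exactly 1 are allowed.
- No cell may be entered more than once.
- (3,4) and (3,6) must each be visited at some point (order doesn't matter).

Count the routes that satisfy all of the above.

A right/down-only route from (1,1) to (4,6) makes exactly 3 down-moves and 5 right-moves in some order.
With no other constraints that would be C(8,3) = 56 routes.
A monotone route can only reach the required cells in the order (3,4), (3,6), so split there and multiply the segment counts: (1,1)→(3,4): 10; (3,4)→(3,6): 1; (3,6)→(4,6): 1; product = 10.
That gives 10 routes.

10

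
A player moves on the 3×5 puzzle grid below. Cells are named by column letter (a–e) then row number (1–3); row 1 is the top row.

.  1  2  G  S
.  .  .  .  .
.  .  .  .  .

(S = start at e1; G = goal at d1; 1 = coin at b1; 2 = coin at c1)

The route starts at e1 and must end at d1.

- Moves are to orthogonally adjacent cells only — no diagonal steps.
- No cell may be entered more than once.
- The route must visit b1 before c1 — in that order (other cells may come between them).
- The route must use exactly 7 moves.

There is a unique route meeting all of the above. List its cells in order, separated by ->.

e1 -> e2 -> d2 -> c2 -> b2 -> b1 -> c1 -> d1

The waypoints must appear in the order b1, c1, with no cell reused.
Route from e1: down to e2, 3× left (reaching b2), up to b1, 2× right (reaching d1) — 7 moves in all.
Check: order respected (1 at step 5, 2 at step 6); 7 moves as required.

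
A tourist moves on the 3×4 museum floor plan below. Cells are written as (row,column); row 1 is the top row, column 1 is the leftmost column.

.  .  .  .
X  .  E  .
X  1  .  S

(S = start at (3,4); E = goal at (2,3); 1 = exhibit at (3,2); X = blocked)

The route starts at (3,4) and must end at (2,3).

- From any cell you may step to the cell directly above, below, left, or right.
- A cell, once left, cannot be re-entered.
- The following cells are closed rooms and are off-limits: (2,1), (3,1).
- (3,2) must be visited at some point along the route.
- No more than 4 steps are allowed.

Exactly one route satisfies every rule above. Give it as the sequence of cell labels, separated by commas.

Any route must reach (3,2) and still end at (2,3) within 4 moves, so the order of the required stops is forced.
Route from (3,4): left 2 to (3,2), up 1 to (2,2), right 1 to (2,3) — 4 moves in all.
Check: all required cells visited; 4 ≤ 4 moves.

(3,4), (3,3), (3,2), (2,2), (2,3)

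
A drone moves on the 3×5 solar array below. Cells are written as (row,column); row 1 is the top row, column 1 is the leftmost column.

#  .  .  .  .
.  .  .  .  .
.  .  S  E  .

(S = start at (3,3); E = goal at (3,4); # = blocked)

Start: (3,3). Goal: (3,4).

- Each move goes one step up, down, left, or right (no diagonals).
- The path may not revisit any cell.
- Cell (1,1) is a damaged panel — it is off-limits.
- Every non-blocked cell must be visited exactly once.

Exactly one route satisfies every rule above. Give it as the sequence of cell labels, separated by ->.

(3,3) -> (3,2) -> (3,1) -> (2,1) -> (2,2) -> (1,2) -> (1,3) -> (2,3) -> (2,4) -> (1,4) -> (1,5) -> (2,5) -> (3,5) -> (3,4)

Need to visit all 14 open cells exactly once, starting at (3,3) and ending at (3,4).
Cell (3,5) has only two open neighbours ((2,5) and (3,4)), so the path must pass straight through it: one of those is the cell it's entered from and the other is where it exits.
Route from (3,3): left 2 to (3,1), up 1 to (2,1), right 1 to (2,2), up 1 to (1,2), right 1 to (1,3), down 1 to (2,3), right 1 to (2,4), up 1 to (1,4), right 1 to (1,5), down 2 to (3,5), left 1 to (3,4) — 13 moves in all.
Check: all 14 open cells covered.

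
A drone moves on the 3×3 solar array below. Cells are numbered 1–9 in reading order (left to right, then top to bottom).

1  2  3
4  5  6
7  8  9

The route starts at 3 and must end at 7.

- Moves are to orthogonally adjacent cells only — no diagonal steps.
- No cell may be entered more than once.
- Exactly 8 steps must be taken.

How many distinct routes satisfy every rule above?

2

Need simple routes of exactly 8 moves from 3 to 7 (Manhattan distance 4, so 2 moves are spent on a detour and 2 undoing it).
Enumerating: 3 6 9 8 5 2 1 4 7 | 3 2 1 4 5 6 9 8 7.
That gives 2 routes.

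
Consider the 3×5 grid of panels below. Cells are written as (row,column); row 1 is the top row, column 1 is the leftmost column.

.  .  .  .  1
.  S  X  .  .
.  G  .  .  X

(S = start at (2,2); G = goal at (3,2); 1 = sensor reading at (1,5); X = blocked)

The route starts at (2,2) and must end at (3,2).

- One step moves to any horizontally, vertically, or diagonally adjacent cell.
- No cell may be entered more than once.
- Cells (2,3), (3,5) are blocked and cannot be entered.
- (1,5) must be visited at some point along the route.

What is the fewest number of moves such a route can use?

6

Any route passes through (1,5) somewhere between (2,2) and (3,2). Summing Chebyshev distances along the two legs ((2,2) → (1,5) → (3,2)) gives a lower bound of 3 + 3 = 6 moves.
A route of 6 moves achieves this: (2,2) → (1,3) → (1,4) → (1,5) → (2,4) → (3,3) → (3,2).
Since 6 matches the lower bound, it is optimal.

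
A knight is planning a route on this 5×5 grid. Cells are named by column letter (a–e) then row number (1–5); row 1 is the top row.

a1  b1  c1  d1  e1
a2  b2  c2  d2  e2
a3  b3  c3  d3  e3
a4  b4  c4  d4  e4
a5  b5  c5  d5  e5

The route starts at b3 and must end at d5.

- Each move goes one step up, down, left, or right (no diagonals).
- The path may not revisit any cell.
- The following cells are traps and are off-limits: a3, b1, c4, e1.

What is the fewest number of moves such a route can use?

4

The Manhattan distance from b3 to d5 is |3−5| + |2−4| = 4, so at least 4 moves are needed.
A route of 4 moves achieves this: b3 → b4 → b5 → c5 → d5.
Since 4 matches the lower bound, it is optimal.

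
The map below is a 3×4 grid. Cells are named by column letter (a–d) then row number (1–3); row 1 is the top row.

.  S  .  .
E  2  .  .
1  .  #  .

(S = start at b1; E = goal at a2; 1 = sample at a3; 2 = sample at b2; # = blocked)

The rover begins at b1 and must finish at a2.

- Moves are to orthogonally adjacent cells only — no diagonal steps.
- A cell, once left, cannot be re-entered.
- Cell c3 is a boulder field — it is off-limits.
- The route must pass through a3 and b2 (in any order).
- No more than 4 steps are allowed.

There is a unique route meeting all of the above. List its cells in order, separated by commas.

The 4-move cap with required stops at a3, b2 leaves no slack for detours.
Route from b1: down 2 to b3, left 1 to a3, up 1 to a2 — 4 moves in all.
Check: all required cells visited; 4 ≤ 4 moves.

b1, b2, b3, a3, a2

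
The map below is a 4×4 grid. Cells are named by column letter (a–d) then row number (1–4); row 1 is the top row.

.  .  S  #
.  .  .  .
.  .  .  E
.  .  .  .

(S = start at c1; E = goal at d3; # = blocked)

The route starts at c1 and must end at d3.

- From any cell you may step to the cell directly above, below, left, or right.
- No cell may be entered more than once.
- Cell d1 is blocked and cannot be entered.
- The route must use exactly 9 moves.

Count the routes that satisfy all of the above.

35

Need simple routes of exactly 9 moves from c1 to d3 (Manhattan distance 3, so 3 moves are spent on a detour and 3 undoing it).
Branch systematically from the start, pruning whenever the remaining move budget drops below the Manhattan distance to d3 or differs from it in parity. Grouping the completions by first move — via c2: 10; via b1: 25 — and summing: 10 + 25 = 35.
That gives 35 routes.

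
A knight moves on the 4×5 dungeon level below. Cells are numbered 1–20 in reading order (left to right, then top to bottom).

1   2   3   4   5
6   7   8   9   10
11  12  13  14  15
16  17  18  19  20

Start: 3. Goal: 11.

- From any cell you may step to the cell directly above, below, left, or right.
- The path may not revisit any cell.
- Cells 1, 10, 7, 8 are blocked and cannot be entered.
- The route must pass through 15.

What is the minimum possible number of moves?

10

Any route passes through 15 somewhere between 3 and 11. Summing Manhattan distances along the two legs (3 → 15 → 11) gives a lower bound of 4 + 4 = 8 moves.
The shortest route satisfying every rule uses 10 moves: 3 → 4 → 9 → 14 → 15 → 20 → 19 → 18 → 13 → 12 → 11.
The no-revisit rule (legs can't share cells) pushes the minimum above the 8-move bound; an exhaustive check rules out every length from 8 to 9, leaving 10 as the minimum.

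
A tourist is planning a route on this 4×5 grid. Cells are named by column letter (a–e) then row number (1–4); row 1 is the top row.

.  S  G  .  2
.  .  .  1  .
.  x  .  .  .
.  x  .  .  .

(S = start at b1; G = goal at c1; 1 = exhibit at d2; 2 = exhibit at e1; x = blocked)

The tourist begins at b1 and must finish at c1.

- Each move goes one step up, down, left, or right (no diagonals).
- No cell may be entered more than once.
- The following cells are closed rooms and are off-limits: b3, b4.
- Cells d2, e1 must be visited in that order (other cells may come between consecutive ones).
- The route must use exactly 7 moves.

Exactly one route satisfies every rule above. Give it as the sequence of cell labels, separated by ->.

b1 -> b2 -> c2 -> d2 -> e2 -> e1 -> d1 -> c1

The waypoints must appear in the order d2, e1, with no cell reused.
Route from b1: down to b2, 3× right (reaching e2), up to e1, 2× left (reaching c1) — 7 moves in all.
Check: order respected (1 at step 3, 2 at step 5); 7 moves as required.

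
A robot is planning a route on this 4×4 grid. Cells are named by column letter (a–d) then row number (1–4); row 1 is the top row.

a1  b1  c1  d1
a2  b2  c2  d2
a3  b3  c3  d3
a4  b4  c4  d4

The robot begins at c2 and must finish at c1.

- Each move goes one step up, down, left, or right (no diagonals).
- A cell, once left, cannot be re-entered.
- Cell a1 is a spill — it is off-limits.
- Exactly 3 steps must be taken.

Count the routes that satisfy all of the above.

Need simple routes of exactly 3 moves from c2 to c1 (Manhattan distance 1, so 1 moves are spent on a detour and 1 undoing it).
Enumerating: c2 b2 b1 c1 | c2 d2 d1 c1.
That gives 2 routes.

2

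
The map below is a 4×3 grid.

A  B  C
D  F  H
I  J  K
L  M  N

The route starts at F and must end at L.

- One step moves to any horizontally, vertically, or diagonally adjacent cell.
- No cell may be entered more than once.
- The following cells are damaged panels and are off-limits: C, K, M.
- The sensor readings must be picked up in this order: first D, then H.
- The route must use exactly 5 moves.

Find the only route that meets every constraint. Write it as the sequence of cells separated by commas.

F, D, B, H, J, L

The waypoints must appear in the order D, H, with no cell reused.
Route from F: left to D, up-right to B, down-right to H, 2× down-left (reaching L) — 5 moves in all.
Check: order respected (D at step 1, H at step 3); 5 moves as required.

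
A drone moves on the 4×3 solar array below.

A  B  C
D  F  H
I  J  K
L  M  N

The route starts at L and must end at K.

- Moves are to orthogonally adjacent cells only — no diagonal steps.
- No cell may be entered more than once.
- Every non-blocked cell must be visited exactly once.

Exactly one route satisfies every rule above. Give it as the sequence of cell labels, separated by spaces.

Need to visit all 12 open cells exactly once, starting at L and ending at K.
Cell A has only two open neighbours (D and B), so the path must pass straight through it: one of those is the cell it's entered from and the other is where it exits.
Route from L: 3× up (reaching A), 2× right (reaching C), down to H, left to F, 2× down (reaching M), right to N, up to K — 11 moves in all.
Check: all 12 open cells covered.

L I D A B C H F J M N K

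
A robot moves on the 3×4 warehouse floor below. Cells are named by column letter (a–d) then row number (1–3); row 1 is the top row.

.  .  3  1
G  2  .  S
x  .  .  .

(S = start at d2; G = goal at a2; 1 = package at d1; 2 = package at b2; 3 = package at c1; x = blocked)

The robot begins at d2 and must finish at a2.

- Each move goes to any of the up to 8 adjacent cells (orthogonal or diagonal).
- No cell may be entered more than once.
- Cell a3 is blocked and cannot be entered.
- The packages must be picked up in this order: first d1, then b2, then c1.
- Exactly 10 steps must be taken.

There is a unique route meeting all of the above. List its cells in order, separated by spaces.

d2 d1 c2 d3 c3 b3 b2 c1 b1 a1 a2

The waypoints must appear in the order d1, b2, c1, with no cell reused.
Route from d2: up 1 to d1, down-left 1 to c2, down-right 1 to d3, left 2 to b3, up 1 to b2, up-right 1 to c1, left 2 to a1, down 1 to a2 — 10 moves in all.
Check: order respected (1 at step 1, 2 at step 6, 3 at step 7); 10 moves as required.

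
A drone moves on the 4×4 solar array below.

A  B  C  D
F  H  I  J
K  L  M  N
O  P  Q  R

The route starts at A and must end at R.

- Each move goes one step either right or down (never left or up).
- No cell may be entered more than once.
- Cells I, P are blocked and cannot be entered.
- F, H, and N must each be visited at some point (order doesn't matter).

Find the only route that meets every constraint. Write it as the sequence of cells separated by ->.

A -> F -> H -> L -> M -> N -> R

Moves only go right or down, so the column and row indices never decrease.
Route from A: down 1 to F, right 1 to H, down 1 to L, right 2 to N, down 1 to R — 6 moves in all.
Check: all required cells visited.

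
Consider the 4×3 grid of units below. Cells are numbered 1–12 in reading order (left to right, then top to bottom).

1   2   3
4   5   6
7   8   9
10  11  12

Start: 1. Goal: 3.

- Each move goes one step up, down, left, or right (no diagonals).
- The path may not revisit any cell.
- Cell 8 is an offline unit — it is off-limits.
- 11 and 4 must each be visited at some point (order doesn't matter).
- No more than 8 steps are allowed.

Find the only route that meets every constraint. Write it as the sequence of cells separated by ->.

1 -> 4 -> 7 -> 10 -> 11 -> 12 -> 9 -> 6 -> 3

The 8-move cap with required stops at 11, 4 leaves no slack for detours.
Route from 1: 3× down (reaching 10), 2× right (reaching 12), 3× up (reaching 3) — 8 moves in all.
Check: all required cells visited; 8 ≤ 8 moves.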